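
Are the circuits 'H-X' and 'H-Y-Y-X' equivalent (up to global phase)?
Yes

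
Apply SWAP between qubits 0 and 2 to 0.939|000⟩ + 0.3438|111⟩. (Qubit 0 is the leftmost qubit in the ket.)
0.939|000⟩ + 0.3438|111⟩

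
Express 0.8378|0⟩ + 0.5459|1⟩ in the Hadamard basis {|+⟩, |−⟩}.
0.9784|+⟩ + 0.2064|−⟩

With |ψ⟩ = α|0⟩ + β|1⟩, the Hadamard-basis coefficients are ⟨+|ψ⟩ = (α + β)/√2 and ⟨−|ψ⟩ = (α − β)/√2.
Here α = 0.8378, β = 0.5459: (α + β)/√2 = 0.9784, (α − β)/√2 = 0.2064.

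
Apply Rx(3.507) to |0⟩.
-0.1817|0⟩ - 0.9834i|1⟩

Rx(3.507) = [[cos(θ/2), −i·sin(θ/2)], [−i·sin(θ/2), cos(θ/2)]]; θ = 3.507, cos(θ/2) ≈ -0.181689, sin(θ/2) ≈ 0.983356.
With a = amp(|0⟩) = 1 and b = amp(|1⟩) = 0:
new amp(|0⟩) = (-0.181689)·a + (-0.983356i)·b = -0.1817
new amp(|1⟩) = (-0.983356i)·a + (-0.181689)·b = -0.9834i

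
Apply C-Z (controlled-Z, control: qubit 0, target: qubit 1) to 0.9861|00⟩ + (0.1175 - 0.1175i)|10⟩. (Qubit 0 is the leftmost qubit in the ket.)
0.9861|00⟩ + (0.1175 - 0.1175i)|10⟩

C-Z leaves the control-|0⟩ kets |00⟩, |01⟩ unchanged and applies Z to qubit 1 on the control-|1⟩ pair (|10⟩, |11⟩).
Z = [[1, 0], [0, -1]].
With a = amp(|10⟩) = (0.1175 - 0.1175i) and b = amp(|11⟩) = 0:
new amp(|10⟩) = (1)·a = (0.1175 - 0.1175i)
new amp(|11⟩) = (-1)·b = 0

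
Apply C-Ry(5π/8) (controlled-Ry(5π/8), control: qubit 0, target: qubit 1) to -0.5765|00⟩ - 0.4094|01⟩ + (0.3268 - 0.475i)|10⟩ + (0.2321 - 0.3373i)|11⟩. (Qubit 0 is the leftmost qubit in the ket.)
-0.5765|00⟩ - 0.4094|01⟩ + (-0.01142 + 0.01656i)|10⟩ + (0.4007 - 0.5823i)|11⟩

C-Ry(5π/8) leaves the control-|0⟩ kets |00⟩, |01⟩ unchanged and applies Ry(5π/8) to qubit 1 on the control-|1⟩ pair (|10⟩, |11⟩).
Ry(5π/8) = [[cos(θ/2), −sin(θ/2)], [sin(θ/2), cos(θ/2)]]; θ = 5π/8, cos(θ/2) ≈ 0.55557, sin(θ/2) ≈ 0.83147.
With a = amp(|10⟩) = (0.3268 - 0.475i) and b = amp(|11⟩) = (0.2321 - 0.3373i):
new amp(|10⟩) = (0.55557)·a + (-0.83147)·b = (-0.01142 + 0.01656i)
new amp(|11⟩) = (0.83147)·a + (0.55557)·b = (0.4007 - 0.5823i)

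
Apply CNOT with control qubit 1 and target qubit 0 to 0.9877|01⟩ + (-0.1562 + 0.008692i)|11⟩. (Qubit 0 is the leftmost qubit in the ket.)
(-0.1562 + 0.008692i)|01⟩ + 0.9877|11⟩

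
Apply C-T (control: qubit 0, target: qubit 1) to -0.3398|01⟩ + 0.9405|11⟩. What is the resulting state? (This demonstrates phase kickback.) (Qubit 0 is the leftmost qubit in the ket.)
-0.3398|01⟩ + (0.665 + 0.665i)|11⟩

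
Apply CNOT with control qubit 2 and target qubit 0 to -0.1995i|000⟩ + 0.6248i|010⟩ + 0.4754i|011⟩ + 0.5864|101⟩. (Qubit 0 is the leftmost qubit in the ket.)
-0.1995i|000⟩ + 0.5864|001⟩ + 0.6248i|010⟩ + 0.4754i|111⟩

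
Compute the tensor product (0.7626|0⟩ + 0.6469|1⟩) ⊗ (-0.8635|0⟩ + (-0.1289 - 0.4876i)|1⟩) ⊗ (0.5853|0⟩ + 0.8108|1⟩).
-0.3854|000⟩ - 0.5339|001⟩ + (-0.05753 - 0.2176i)|010⟩ + (-0.0797 - 0.3015i)|011⟩ - 0.3269|100⟩ - 0.4529|101⟩ + (-0.04881 - 0.1846i)|110⟩ + (-0.06761 - 0.2557i)|111⟩

amp(|b₁b₂…⟩) = product of the factor amplitudes for bits b₁, b₂, …; only kets whose every factor amplitude is nonzero survive.
|000⟩: (0.7626)(-0.8635)(0.5853) = -0.3854
|001⟩: (0.7626)(-0.8635)(0.8108) = -0.5339
|010⟩: (0.7626)(-0.1289 - 0.4876i)(0.5853) = (-0.05753 - 0.2176i)
|011⟩: (0.7626)(-0.1289 - 0.4876i)(0.8108) = (-0.0797 - 0.3015i)
|100⟩: (0.6469)(-0.8635)(0.5853) = -0.3269
|101⟩: (0.6469)(-0.8635)(0.8108) = -0.4529
|110⟩: (0.6469)(-0.1289 - 0.4876i)(0.5853) = (-0.04881 - 0.1846i)
|111⟩: (0.6469)(-0.1289 - 0.4876i)(0.8108) = (-0.06761 - 0.2557i)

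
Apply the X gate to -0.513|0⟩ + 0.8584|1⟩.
0.8584|0⟩ - 0.513|1⟩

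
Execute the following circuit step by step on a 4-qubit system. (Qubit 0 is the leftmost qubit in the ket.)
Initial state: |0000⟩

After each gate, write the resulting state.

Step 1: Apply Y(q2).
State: i|0010⟩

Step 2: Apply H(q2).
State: (1/√2)i|0000⟩ - (1/√2)i|0010⟩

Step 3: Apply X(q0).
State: (1/√2)i|1000⟩ - (1/√2)i|1010⟩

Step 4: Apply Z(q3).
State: (1/√2)i|1000⟩ - (1/√2)i|1010⟩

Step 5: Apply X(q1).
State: (1/√2)i|1100⟩ - (1/√2)i|1110⟩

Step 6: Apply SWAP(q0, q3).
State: (1/√2)i|0101⟩ - (1/√2)i|0111⟩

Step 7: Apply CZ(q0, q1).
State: (1/√2)i|0101⟩ - (1/√2)i|0111⟩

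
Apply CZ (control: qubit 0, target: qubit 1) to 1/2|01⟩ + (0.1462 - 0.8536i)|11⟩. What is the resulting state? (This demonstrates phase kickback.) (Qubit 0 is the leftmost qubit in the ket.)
1/2|01⟩ + (-0.1462 + 0.8536i)|11⟩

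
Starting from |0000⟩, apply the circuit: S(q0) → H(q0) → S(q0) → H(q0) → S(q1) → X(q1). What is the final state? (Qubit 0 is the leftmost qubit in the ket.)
(1/2 + (1/2)i)|0100⟩ + (1/2 - (1/2)i)|1100⟩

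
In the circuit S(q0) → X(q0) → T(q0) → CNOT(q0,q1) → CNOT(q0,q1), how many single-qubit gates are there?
3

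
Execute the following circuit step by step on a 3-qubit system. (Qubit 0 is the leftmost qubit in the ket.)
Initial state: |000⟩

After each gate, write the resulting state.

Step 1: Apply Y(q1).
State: i|010⟩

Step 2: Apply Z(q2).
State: i|010⟩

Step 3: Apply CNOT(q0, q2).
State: i|010⟩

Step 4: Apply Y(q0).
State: -|110⟩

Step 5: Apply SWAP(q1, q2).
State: -|101⟩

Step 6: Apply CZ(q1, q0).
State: -|101⟩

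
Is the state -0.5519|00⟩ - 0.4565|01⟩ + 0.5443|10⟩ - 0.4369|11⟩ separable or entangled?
Entangled

Writing the state as a|00⟩ + b|01⟩ + c|10⟩ + d|11⟩, it is a product state iff ad − bc = 0.
Here (a, b, c, d) = (-0.5519, -0.4565, 0.5443, -0.4369): ad − bc = (-0.5519)(-0.4369) − (-0.4565)(0.5443) = 0.4896 ≠ 0, so the state is entangled.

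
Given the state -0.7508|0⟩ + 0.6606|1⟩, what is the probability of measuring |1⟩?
0.4364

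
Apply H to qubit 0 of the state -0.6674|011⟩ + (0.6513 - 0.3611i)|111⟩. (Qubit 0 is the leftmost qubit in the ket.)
(-0.01138 - 0.2553i)|011⟩ + (-0.9325 + 0.2553i)|111⟩

H on qubit 0 mixes each pair of kets that differ only in qubit 0: amplitudes (a, b) of (|…0…⟩, |…1…⟩) become ((a + b)/√2, (a − b)/√2). Kets absent from the input have amplitude 0.
(|011⟩, |111⟩): (a, b) = (-0.6674, (0.6513 - 0.3611i)) → ((-0.01138 - 0.2553i), (-0.9325 + 0.2553i))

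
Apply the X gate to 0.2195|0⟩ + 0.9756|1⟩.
0.9756|0⟩ + 0.2195|1⟩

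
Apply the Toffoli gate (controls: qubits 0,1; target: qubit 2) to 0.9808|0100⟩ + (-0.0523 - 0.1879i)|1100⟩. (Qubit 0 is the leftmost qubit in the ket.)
0.9808|0100⟩ + (-0.0523 - 0.1879i)|1110⟩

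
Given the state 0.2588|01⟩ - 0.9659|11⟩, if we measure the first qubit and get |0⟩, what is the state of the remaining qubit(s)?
|1⟩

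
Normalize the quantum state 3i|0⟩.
i|0⟩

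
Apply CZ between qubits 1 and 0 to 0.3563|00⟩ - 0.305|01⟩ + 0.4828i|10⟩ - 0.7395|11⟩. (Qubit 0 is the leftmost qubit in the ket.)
0.3563|00⟩ - 0.305|01⟩ + 0.4828i|10⟩ + 0.7395|11⟩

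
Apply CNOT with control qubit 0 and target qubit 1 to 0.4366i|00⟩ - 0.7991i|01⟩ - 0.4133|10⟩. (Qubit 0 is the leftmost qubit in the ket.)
0.4366i|00⟩ - 0.7991i|01⟩ - 0.4133|11⟩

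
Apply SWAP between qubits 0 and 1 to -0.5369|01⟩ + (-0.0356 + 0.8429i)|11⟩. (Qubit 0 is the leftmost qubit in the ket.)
-0.5369|10⟩ + (-0.0356 + 0.8429i)|11⟩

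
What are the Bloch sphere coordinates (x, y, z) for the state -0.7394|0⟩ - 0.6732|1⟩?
(0.9955, 0, 0.09351)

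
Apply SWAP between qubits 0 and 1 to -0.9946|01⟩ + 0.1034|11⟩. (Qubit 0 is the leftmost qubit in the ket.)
-0.9946|10⟩ + 0.1034|11⟩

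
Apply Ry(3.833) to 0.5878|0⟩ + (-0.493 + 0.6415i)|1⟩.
(0.2647 - 0.6035i)|0⟩ + (0.7201 - 0.2174i)|1⟩

Ry(3.833) = [[cos(θ/2), −sin(θ/2)], [sin(θ/2), cos(θ/2)]]; θ = 3.833, cos(θ/2) ≈ -0.338859, sin(θ/2) ≈ 0.940837.
With a = amp(|0⟩) = 0.5878 and b = amp(|1⟩) = (-0.493 + 0.6415i):
new amp(|0⟩) = (-0.338859)·a + (-0.940837)·b = (0.2647 - 0.6035i)
new amp(|1⟩) = (0.940837)·a + (-0.338859)·b = (0.7201 - 0.2174i)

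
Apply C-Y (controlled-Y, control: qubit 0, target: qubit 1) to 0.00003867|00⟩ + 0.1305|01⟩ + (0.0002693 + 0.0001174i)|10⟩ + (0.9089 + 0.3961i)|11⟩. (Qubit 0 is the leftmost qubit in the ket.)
0.00003867|00⟩ + 0.1305|01⟩ + (0.3961 - 0.9089i)|10⟩ + (-0.0001174 + 0.0002693i)|11⟩

C-Y leaves the control-|0⟩ kets |00⟩, |01⟩ unchanged and applies Y to qubit 1 on the control-|1⟩ pair (|10⟩, |11⟩).
Y = [[0, -i], [i, 0]].
With a = amp(|10⟩) = (0.0002693 + 0.0001174i) and b = amp(|11⟩) = (0.9089 + 0.3961i):
new amp(|10⟩) = (-i)·b = (0.3961 - 0.9089i)
new amp(|11⟩) = (i)·a = (-0.0001174 + 0.0002693i)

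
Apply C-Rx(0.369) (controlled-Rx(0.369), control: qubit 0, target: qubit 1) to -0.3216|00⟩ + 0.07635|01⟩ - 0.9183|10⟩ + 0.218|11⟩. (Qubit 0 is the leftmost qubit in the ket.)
-0.3216|00⟩ + 0.07635|01⟩ + (-0.9027 - 0.03999i)|10⟩ + (0.2143 + 0.1685i)|11⟩

C-Rx(0.369) leaves the control-|0⟩ kets |00⟩, |01⟩ unchanged and applies Rx(0.369) to qubit 1 on the control-|1⟩ pair (|10⟩, |11⟩).
Rx(0.369) = [[cos(θ/2), −i·sin(θ/2)], [−i·sin(θ/2), cos(θ/2)]]; θ = 0.369, cos(θ/2) ≈ 0.983028, sin(θ/2) ≈ 0.183455.
With a = amp(|10⟩) = -0.9183 and b = amp(|11⟩) = 0.218:
new amp(|10⟩) = (0.983028)·a + (-0.183455i)·b = (-0.9027 - 0.03999i)
new amp(|11⟩) = (-0.183455i)·a + (0.983028)·b = (0.2143 + 0.1685i)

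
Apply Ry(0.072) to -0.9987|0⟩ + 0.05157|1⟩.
-0.9999|0⟩ + 0.01559|1⟩

Ry(0.072) = [[cos(θ/2), −sin(θ/2)], [sin(θ/2), cos(θ/2)]]; θ = 0.072, cos(θ/2) ≈ 0.999352, sin(θ/2) ≈ 0.0359922.
With a = amp(|0⟩) = -0.9987 and b = amp(|1⟩) = 0.05157:
new amp(|0⟩) = (0.999352)·a + (-0.0359922)·b = -0.9999
new amp(|1⟩) = (0.0359922)·a + (0.999352)·b = 0.01559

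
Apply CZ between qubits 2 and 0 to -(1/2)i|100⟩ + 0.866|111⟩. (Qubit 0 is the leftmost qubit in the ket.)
-(1/2)i|100⟩ - 0.866|111⟩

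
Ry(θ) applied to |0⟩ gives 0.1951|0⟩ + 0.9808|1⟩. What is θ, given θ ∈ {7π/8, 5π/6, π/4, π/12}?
7π/8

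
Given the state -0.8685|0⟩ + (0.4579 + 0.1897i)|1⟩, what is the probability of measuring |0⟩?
0.7543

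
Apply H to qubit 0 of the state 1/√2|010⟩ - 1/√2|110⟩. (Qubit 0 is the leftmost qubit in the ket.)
|110⟩

H on qubit 0 mixes each pair of kets that differ only in qubit 0: amplitudes (a, b) of (|…0…⟩, |…1…⟩) become ((a + b)/√2, (a − b)/√2). Kets absent from the input have amplitude 0.
(|010⟩, |110⟩): (a, b) = (1/√2, -1/√2) → (0, 1)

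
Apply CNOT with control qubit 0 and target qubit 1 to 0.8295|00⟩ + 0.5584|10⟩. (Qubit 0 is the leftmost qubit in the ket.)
0.8295|00⟩ + 0.5584|11⟩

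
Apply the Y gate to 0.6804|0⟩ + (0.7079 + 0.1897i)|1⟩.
(0.1897 - 0.7079i)|0⟩ + 0.6804i|1⟩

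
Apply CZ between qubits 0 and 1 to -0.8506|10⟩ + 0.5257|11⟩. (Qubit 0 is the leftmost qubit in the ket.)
-0.8506|10⟩ - 0.5257|11⟩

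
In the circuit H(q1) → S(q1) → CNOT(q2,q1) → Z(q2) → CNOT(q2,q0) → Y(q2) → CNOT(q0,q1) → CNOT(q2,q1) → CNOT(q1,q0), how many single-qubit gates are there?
4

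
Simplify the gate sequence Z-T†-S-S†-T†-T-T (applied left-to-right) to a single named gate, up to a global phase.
Z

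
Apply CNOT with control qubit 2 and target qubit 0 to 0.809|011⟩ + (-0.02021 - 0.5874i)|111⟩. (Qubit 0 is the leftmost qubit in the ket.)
(-0.02021 - 0.5874i)|011⟩ + 0.809|111⟩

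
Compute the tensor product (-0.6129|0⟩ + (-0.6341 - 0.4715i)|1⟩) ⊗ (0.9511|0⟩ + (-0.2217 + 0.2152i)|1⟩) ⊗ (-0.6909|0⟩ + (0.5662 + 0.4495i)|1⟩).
0.4027|000⟩ + (-0.3301 - 0.262i)|001⟩ + (-0.09388 + 0.09113i)|010⟩ + (0.1362 - 0.0136i)|011⟩ + (0.4167 + 0.3098i)|100⟩ + (-0.1399 - 0.525i)|101⟩ + (-0.1672 + 0.02206i)|110⟩ + (0.1514 + 0.09072i)|111⟩

amp(|b₁b₂…⟩) = product of the factor amplitudes for bits b₁, b₂, …; only kets whose every factor amplitude is nonzero survive.
|000⟩: (-0.6129)(0.9511)(-0.6909) = 0.4027
|001⟩: (-0.6129)(0.9511)(0.5662 + 0.4495i) = (-0.3301 - 0.262i)
|010⟩: (-0.6129)(-0.2217 + 0.2152i)(-0.6909) = (-0.09388 + 0.09113i)
|011⟩: (-0.6129)(-0.2217 + 0.2152i)(0.5662 + 0.4495i) = (0.1362 - 0.0136i)
|100⟩: (-0.6341 - 0.4715i)(0.9511)(-0.6909) = (0.4167 + 0.3098i)
|101⟩: (-0.6341 - 0.4715i)(0.9511)(0.5662 + 0.4495i) = (-0.1399 - 0.525i)
|110⟩: (-0.6341 - 0.4715i)(-0.2217 + 0.2152i)(-0.6909) = (-0.1672 + 0.02206i)
|111⟩: (-0.6341 - 0.4715i)(-0.2217 + 0.2152i)(0.5662 + 0.4495i) = (0.1514 + 0.09072i)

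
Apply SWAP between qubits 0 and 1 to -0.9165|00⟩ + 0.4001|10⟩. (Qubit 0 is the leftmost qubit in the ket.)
-0.9165|00⟩ + 0.4001|01⟩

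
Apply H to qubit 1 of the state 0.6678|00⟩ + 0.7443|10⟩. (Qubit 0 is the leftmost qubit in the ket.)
0.4722|00⟩ + 0.4722|01⟩ + 0.5263|10⟩ + 0.5263|11⟩

H on qubit 1 mixes each pair of kets that differ only in qubit 1: amplitudes (a, b) of (|…0…⟩, |…1…⟩) become ((a + b)/√2, (a − b)/√2). Kets absent from the input have amplitude 0.
(|00⟩, |01⟩): (a, b) = (0.6678, 0) → (0.4722, 0.4722)
(|10⟩, |11⟩): (a, b) = (0.7443, 0) → (0.5263, 0.5263)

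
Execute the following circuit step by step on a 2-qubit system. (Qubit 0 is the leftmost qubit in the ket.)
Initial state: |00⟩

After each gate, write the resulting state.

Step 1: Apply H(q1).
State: 1/√2|00⟩ + 1/√2|01⟩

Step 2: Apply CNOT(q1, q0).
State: 1/√2|00⟩ + 1/√2|11⟩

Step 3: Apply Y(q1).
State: (1/√2)i|01⟩ - (1/√2)i|10⟩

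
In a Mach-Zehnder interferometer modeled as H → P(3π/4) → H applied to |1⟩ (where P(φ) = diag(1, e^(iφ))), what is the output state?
(0.8536 - (1/√8)i)|0⟩ + (0.1464 + (1/√8)i)|1⟩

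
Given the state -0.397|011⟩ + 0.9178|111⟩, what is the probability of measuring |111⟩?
0.8424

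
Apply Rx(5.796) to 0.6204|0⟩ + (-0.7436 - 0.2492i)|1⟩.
(-0.6622 + 0.1793i)|0⟩ + (0.7216 + 0.09221i)|1⟩

Rx(5.796) = [[cos(θ/2), −i·sin(θ/2)], [−i·sin(θ/2), cos(θ/2)]]; θ = 5.796, cos(θ/2) ≈ -0.970478, sin(θ/2) ≈ 0.241191.
With a = amp(|0⟩) = 0.6204 and b = amp(|1⟩) = (-0.7436 - 0.2492i):
new amp(|0⟩) = (-0.970478)·a + (-0.241191i)·b = (-0.6622 + 0.1793i)
new amp(|1⟩) = (-0.241191i)·a + (-0.970478)·b = (0.7216 + 0.09221i)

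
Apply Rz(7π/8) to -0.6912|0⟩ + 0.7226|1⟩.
(-0.1348 + 0.6779i)|0⟩ + (0.141 + 0.7087i)|1⟩

Rz(7π/8) = [[e^(−iθ/2), 0], [0, e^(iθ/2)]] with e^(±iθ/2) = cos(θ/2) ± i·sin(θ/2); θ = 7π/8, cos(θ/2) ≈ 0.19509, sin(θ/2) ≈ 0.980785.
With a = amp(|0⟩) = -0.6912 and b = amp(|1⟩) = 0.7226:
new amp(|0⟩) = (0.19509 - 0.980785i)·a = (-0.1348 + 0.6779i)
new amp(|1⟩) = (0.19509 + 0.980785i)·b = (0.141 + 0.7087i)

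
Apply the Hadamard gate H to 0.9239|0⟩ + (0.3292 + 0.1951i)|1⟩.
(0.8861 + 0.138i)|0⟩ + (0.4205 - 0.138i)|1⟩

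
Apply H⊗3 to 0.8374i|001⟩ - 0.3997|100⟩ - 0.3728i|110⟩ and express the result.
(-0.1413 + 0.1643i)|000⟩ + (-0.1413 - 0.4279i)|001⟩ + (-0.1413 + 0.4279i)|010⟩ + (-0.1413 - 0.1643i)|011⟩ + (0.1413 + 0.4279i)|100⟩ + (0.1413 - 0.1643i)|101⟩ + (0.1413 + 0.1643i)|110⟩ + (0.1413 - 0.4279i)|111⟩

H⊗3 gives amp(|y⟩) = (1/2√2) Σ_x (−1)^(x·y) amp(|x⟩), where x·y is the number of positions in which both x and y have a 1.
|000⟩: (0.8374i - 0.3997 - 0.3728i)/(2√2) = (-0.1413 + 0.1643i)
|001⟩: (-0.8374i - 0.3997 - 0.3728i)/(2√2) = (-0.1413 - 0.4279i)
|010⟩: (0.8374i - 0.3997 + 0.3728i)/(2√2) = (-0.1413 + 0.4279i)
|011⟩: (-0.8374i - 0.3997 + 0.3728i)/(2√2) = (-0.1413 - 0.1643i)
|100⟩: (0.8374i + 0.3997 + 0.3728i)/(2√2) = (0.1413 + 0.4279i)
|101⟩: (-0.8374i + 0.3997 + 0.3728i)/(2√2) = (0.1413 - 0.1643i)
|110⟩: (0.8374i + 0.3997 - 0.3728i)/(2√2) = (0.1413 + 0.1643i)
|111⟩: (-0.8374i + 0.3997 - 0.3728i)/(2√2) = (0.1413 - 0.4279i)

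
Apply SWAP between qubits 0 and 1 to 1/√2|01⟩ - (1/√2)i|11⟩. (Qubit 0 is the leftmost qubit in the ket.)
1/√2|10⟩ - (1/√2)i|11⟩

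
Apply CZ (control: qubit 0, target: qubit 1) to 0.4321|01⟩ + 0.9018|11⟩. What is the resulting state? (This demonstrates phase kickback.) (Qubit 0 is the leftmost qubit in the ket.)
0.4321|01⟩ - 0.9018|11⟩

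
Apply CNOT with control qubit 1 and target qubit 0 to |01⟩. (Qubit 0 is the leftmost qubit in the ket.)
|11⟩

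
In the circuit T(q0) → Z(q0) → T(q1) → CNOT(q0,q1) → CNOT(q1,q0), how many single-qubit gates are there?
3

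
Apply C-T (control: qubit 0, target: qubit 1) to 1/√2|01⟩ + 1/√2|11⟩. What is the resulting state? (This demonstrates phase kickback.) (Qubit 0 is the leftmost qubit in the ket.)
1/√2|01⟩ + (1/2 + (1/2)i)|11⟩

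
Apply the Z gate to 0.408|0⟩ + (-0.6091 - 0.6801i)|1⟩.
0.408|0⟩ + (0.6091 + 0.6801i)|1⟩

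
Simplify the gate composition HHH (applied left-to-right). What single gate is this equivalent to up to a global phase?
H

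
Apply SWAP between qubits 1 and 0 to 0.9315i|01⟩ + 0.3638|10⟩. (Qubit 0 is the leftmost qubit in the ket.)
0.3638|01⟩ + 0.9315i|10⟩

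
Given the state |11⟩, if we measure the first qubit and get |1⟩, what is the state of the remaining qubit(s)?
|1⟩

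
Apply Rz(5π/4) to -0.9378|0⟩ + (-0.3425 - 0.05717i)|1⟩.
(0.3589 + 0.8664i)|0⟩ + (0.1839 - 0.2946i)|1⟩

Rz(5π/4) = [[e^(−iθ/2), 0], [0, e^(iθ/2)]] with e^(±iθ/2) = cos(θ/2) ± i·sin(θ/2); θ = 5π/4, cos(θ/2) ≈ -0.382683, sin(θ/2) ≈ 0.92388.
With a = amp(|0⟩) = -0.9378 and b = amp(|1⟩) = (-0.3425 - 0.05717i):
new amp(|0⟩) = (-0.382683 - 0.92388i)·a = (0.3589 + 0.8664i)
new amp(|1⟩) = (-0.382683 + 0.92388i)·b = (0.1839 - 0.2946i)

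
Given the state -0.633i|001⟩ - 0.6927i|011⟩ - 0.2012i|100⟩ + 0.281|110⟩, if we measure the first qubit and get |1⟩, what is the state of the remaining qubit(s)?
-0.5822i|00⟩ + 0.8131|10⟩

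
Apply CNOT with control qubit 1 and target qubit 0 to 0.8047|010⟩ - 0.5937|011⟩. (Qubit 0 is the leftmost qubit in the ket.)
0.8047|110⟩ - 0.5937|111⟩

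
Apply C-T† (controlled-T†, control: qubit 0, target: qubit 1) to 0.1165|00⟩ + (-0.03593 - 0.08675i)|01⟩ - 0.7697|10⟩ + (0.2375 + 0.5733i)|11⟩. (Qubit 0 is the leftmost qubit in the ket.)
0.1165|00⟩ + (-0.03593 - 0.08675i)|01⟩ - 0.7697|10⟩ + (0.5733 + 0.2374i)|11⟩

C-T† leaves the control-|0⟩ kets |00⟩, |01⟩ unchanged and applies T† to qubit 1 on the control-|1⟩ pair (|10⟩, |11⟩).
T† = [[1, 0], [0, (1/√2 - (1/√2)i)]].
With a = amp(|10⟩) = -0.7697 and b = amp(|11⟩) = (0.2375 + 0.5733i):
new amp(|10⟩) = (1)·a = -0.7697
new amp(|11⟩) = (1/√2 - (1/√2)i)·b = (0.5733 + 0.2374i)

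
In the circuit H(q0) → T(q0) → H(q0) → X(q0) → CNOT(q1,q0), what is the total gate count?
5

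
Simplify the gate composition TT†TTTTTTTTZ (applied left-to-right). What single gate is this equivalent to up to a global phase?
Z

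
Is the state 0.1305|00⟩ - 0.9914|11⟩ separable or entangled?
Entangled

Writing the state as a|00⟩ + b|01⟩ + c|10⟩ + d|11⟩, it is a product state iff ad − bc = 0.
Here (a, b, c, d) = (0.1305, 0, 0, -0.9914): ad − bc = (0.1305)(-0.9914) − (0)(0) = -0.1294 ≠ 0, so the state is entangled.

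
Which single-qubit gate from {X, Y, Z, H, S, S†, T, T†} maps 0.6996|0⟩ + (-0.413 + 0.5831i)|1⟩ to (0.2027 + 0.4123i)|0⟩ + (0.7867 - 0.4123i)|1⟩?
H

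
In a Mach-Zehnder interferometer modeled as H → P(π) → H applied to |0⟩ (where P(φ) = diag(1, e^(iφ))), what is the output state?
|1⟩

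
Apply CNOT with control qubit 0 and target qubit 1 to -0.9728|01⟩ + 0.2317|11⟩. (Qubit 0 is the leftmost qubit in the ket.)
-0.9728|01⟩ + 0.2317|10⟩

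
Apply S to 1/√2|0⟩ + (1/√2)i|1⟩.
1/√2|0⟩ - 1/√2|1⟩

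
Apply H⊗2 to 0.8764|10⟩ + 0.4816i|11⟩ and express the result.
(0.4382 + 0.2408i)|00⟩ + (0.4382 - 0.2408i)|01⟩ + (-0.4382 - 0.2408i)|10⟩ + (-0.4382 + 0.2408i)|11⟩

H⊗2 gives amp(|y⟩) = (1/2) Σ_x (−1)^(x·y) amp(|x⟩), where x·y is the number of positions in which both x and y have a 1.
|00⟩: (0.8764 + 0.4816i)/2 = (0.4382 + 0.2408i)
|01⟩: (0.8764 - 0.4816i)/2 = (0.4382 - 0.2408i)
|10⟩: (-0.8764 - 0.4816i)/2 = (-0.4382 - 0.2408i)
|11⟩: (-0.8764 + 0.4816i)/2 = (-0.4382 + 0.2408i)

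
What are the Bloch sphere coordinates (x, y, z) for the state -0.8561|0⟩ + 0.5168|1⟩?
(-0.8849, 0, 0.4658)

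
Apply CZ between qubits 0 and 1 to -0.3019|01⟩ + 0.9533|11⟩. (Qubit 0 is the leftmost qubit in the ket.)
-0.3019|01⟩ - 0.9533|11⟩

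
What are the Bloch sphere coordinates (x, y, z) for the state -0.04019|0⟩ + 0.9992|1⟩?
(-0.08032, 0, -0.9968)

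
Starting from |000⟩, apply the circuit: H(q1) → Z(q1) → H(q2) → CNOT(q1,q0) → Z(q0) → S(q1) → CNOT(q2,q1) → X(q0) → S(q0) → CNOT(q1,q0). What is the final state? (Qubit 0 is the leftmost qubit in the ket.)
(1/2)i|001⟩ + (1/2)i|011⟩ + (1/2)i|100⟩ + (1/2)i|110⟩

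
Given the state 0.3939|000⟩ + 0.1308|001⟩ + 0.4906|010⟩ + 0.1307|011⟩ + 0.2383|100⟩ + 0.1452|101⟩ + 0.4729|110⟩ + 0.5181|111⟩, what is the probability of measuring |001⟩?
0.01711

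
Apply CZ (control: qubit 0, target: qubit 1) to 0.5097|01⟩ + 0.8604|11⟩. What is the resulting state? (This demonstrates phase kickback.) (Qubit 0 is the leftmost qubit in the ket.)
0.5097|01⟩ - 0.8604|11⟩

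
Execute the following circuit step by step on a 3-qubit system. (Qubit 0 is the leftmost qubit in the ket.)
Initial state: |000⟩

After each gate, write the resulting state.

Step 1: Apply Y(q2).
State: i|001⟩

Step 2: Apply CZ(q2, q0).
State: i|001⟩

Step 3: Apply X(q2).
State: i|000⟩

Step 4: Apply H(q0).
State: (1/√2)i|000⟩ + (1/√2)i|100⟩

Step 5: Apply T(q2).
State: (1/√2)i|000⟩ + (1/√2)i|100⟩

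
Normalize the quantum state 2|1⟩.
|1⟩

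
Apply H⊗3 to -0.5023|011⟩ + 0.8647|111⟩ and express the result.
0.1281|000⟩ - 0.1281|001⟩ - 0.1281|010⟩ + 0.1281|011⟩ - 0.4833|100⟩ + 0.4833|101⟩ + 0.4833|110⟩ - 0.4833|111⟩

H⊗3 gives amp(|y⟩) = (1/2√2) Σ_x (−1)^(x·y) amp(|x⟩), where x·y is the number of positions in which both x and y have a 1.
|000⟩: (-0.5023 + 0.8647)/(2√2) = 0.1281
|001⟩: (0.5023 - 0.8647)/(2√2) = -0.1281
|010⟩: (0.5023 - 0.8647)/(2√2) = -0.1281
|011⟩: (-0.5023 + 0.8647)/(2√2) = 0.1281
|100⟩: (-0.5023 - 0.8647)/(2√2) = -0.4833
|101⟩: (0.5023 + 0.8647)/(2√2) = 0.4833
|110⟩: (0.5023 + 0.8647)/(2√2) = 0.4833
|111⟩: (-0.5023 - 0.8647)/(2√2) = -0.4833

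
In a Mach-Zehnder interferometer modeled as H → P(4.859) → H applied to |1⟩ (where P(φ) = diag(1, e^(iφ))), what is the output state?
(0.427 + 0.4946i)|0⟩ + (0.573 - 0.4946i)|1⟩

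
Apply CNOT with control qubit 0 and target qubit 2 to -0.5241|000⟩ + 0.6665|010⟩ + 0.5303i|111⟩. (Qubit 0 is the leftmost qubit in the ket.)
-0.5241|000⟩ + 0.6665|010⟩ + 0.5303i|110⟩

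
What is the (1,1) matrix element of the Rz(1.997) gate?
(0.5416 + 0.8407i)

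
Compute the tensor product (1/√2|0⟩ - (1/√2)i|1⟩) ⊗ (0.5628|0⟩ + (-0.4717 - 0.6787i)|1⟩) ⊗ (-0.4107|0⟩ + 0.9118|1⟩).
-0.1634|000⟩ + 0.3629|001⟩ + (0.137 + 0.1971i)|010⟩ + (-0.3041 - 0.4376i)|011⟩ + 0.1634i|100⟩ - 0.3629i|101⟩ + (0.1971 - 0.137i)|110⟩ + (-0.4376 + 0.3041i)|111⟩

amp(|b₁b₂…⟩) = product of the factor amplitudes for bits b₁, b₂, …; only kets whose every factor amplitude is nonzero survive.
|000⟩: (1/√2)(0.5628)(-0.4107) = -0.1634
|001⟩: (1/√2)(0.5628)(0.9118) = 0.3629
|010⟩: (1/√2)(-0.4717 - 0.6787i)(-0.4107) = (0.137 + 0.1971i)
|011⟩: (1/√2)(-0.4717 - 0.6787i)(0.9118) = (-0.3041 - 0.4376i)
|100⟩: (-(1/√2)i)(0.5628)(-0.4107) = 0.1634i
|101⟩: (-(1/√2)i)(0.5628)(0.9118) = -0.3629i
|110⟩: (-(1/√2)i)(-0.4717 - 0.6787i)(-0.4107) = (0.1971 - 0.137i)
|111⟩: (-(1/√2)i)(-0.4717 - 0.6787i)(0.9118) = (-0.4376 + 0.3041i)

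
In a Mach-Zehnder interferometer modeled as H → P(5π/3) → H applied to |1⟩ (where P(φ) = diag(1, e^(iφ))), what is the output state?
(0.25 + 0.433i)|0⟩ + (0.75 - 0.433i)|1⟩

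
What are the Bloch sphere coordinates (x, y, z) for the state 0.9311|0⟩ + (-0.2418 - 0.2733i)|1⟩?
(-0.4503, -0.5089, 0.7338)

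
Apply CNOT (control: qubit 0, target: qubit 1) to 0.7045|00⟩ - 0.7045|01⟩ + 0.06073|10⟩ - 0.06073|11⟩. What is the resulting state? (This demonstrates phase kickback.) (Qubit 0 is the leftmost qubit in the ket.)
0.7045|00⟩ - 0.7045|01⟩ - 0.06073|10⟩ + 0.06073|11⟩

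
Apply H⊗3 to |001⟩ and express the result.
1/√8|000⟩ - 1/√8|001⟩ + 1/√8|010⟩ - 1/√8|011⟩ + 1/√8|100⟩ - 1/√8|101⟩ + 1/√8|110⟩ - 1/√8|111⟩

H⊗3 gives amp(|y⟩) = (1/2√2) Σ_x (−1)^(x·y) amp(|x⟩), where x·y is the number of positions in which both x and y have a 1.
|000⟩: (1)/(2√2) = 1/√8
|001⟩: (-1)/(2√2) = -1/√8
|010⟩: (1)/(2√2) = 1/√8
|011⟩: (-1)/(2√2) = -1/√8
|100⟩: (1)/(2√2) = 1/√8
|101⟩: (-1)/(2√2) = -1/√8
|110⟩: (1)/(2√2) = 1/√8
|111⟩: (-1)/(2√2) = -1/√8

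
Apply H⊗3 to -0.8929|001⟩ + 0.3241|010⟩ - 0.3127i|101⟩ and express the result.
(-0.2011 - 0.1106i)|000⟩ + (0.4303 + 0.1106i)|001⟩ + (-0.4303 - 0.1106i)|010⟩ + (0.2011 + 0.1106i)|011⟩ + (-0.2011 + 0.1106i)|100⟩ + (0.4303 - 0.1106i)|101⟩ + (-0.4303 + 0.1106i)|110⟩ + (0.2011 - 0.1106i)|111⟩

H⊗3 gives amp(|y⟩) = (1/2√2) Σ_x (−1)^(x·y) amp(|x⟩), where x·y is the number of positions in which both x and y have a 1.
|000⟩: (-0.8929 + 0.3241 - 0.3127i)/(2√2) = (-0.2011 - 0.1106i)
|001⟩: (0.8929 + 0.3241 + 0.3127i)/(2√2) = (0.4303 + 0.1106i)
|010⟩: (-0.8929 - 0.3241 - 0.3127i)/(2√2) = (-0.4303 - 0.1106i)
|011⟩: (0.8929 - 0.3241 + 0.3127i)/(2√2) = (0.2011 + 0.1106i)
|100⟩: (-0.8929 + 0.3241 + 0.3127i)/(2√2) = (-0.2011 + 0.1106i)
|101⟩: (0.8929 + 0.3241 - 0.3127i)/(2√2) = (0.4303 - 0.1106i)
|110⟩: (-0.8929 - 0.3241 + 0.3127i)/(2√2) = (-0.4303 + 0.1106i)
|111⟩: (0.8929 - 0.3241 - 0.3127i)/(2√2) = (0.2011 - 0.1106i)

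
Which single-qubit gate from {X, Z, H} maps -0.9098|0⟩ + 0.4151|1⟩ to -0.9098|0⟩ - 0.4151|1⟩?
Z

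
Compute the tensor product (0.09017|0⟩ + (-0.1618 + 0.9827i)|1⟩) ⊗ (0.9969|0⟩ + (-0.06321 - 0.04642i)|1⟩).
0.08989|00⟩ + (-0.0057 - 0.004186i)|01⟩ + (-0.1613 + 0.9797i)|10⟩ + (0.05584 - 0.05461i)|11⟩

amp(|b₁b₂…⟩) = product of the factor amplitudes for bits b₁, b₂, …; only kets whose every factor amplitude is nonzero survive.
|00⟩: (0.09017)(0.9969) = 0.08989
|01⟩: (0.09017)(-0.06321 - 0.04642i) = (-0.0057 - 0.004186i)
|10⟩: (-0.1618 + 0.9827i)(0.9969) = (-0.1613 + 0.9797i)
|11⟩: (-0.1618 + 0.9827i)(-0.06321 - 0.04642i) = (0.05584 - 0.05461i)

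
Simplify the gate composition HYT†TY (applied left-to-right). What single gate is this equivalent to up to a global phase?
H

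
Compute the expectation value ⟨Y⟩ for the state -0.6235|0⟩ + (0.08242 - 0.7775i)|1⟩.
0.9695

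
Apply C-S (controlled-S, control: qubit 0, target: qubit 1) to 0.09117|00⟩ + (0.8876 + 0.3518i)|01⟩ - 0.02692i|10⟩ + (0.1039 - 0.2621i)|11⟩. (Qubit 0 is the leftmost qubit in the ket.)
0.09117|00⟩ + (0.8876 + 0.3518i)|01⟩ - 0.02692i|10⟩ + (0.2621 + 0.1039i)|11⟩

C-S leaves the control-|0⟩ kets |00⟩, |01⟩ unchanged and applies S to qubit 1 on the control-|1⟩ pair (|10⟩, |11⟩).
S = [[1, 0], [0, i]].
With a = amp(|10⟩) = -0.02692i and b = amp(|11⟩) = (0.1039 - 0.2621i):
new amp(|10⟩) = (1)·a = -0.02692i
new amp(|11⟩) = (i)·b = (0.2621 + 0.1039i)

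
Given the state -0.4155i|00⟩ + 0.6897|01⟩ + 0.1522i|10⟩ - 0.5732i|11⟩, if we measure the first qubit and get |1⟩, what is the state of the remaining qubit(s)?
0.2566i|0⟩ - 0.9665i|1⟩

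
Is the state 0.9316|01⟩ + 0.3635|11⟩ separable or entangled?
Separable

Writing the state as a|00⟩ + b|01⟩ + c|10⟩ + d|11⟩, it is a product state iff ad − bc = 0.
Here (a, b, c, d) = (0, 0.9316, 0, 0.3635): ad − bc = (0)(0.3635) − (0.9316)(0) = 0, so the state is separable.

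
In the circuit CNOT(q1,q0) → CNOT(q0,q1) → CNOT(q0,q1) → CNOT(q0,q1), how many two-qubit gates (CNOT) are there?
4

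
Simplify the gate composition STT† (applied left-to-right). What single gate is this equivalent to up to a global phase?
S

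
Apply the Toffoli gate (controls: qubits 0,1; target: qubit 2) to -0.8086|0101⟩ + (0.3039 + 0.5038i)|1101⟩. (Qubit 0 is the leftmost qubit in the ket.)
-0.8086|0101⟩ + (0.3039 + 0.5038i)|1111⟩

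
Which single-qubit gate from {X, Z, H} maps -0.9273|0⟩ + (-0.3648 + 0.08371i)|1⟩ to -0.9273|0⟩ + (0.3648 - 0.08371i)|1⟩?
Z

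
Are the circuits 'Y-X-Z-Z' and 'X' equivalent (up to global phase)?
No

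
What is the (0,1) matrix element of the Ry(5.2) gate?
-0.5155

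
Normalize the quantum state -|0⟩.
-|0⟩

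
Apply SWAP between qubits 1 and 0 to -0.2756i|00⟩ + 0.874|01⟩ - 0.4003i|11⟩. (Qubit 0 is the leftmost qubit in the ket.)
-0.2756i|00⟩ + 0.874|10⟩ - 0.4003i|11⟩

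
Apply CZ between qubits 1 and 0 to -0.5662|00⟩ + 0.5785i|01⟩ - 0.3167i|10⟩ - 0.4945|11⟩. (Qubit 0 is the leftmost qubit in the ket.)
-0.5662|00⟩ + 0.5785i|01⟩ - 0.3167i|10⟩ + 0.4945|11⟩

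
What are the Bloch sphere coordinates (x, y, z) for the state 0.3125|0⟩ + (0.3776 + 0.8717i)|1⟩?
(0.236, 0.5448, -0.8048)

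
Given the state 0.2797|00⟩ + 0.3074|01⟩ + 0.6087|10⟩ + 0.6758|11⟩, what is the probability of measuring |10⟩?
0.3705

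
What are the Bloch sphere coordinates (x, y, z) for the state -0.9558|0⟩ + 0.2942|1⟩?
(-0.5624, 0, 0.827)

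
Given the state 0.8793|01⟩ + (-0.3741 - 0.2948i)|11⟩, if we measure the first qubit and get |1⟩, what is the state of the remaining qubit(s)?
(-0.7854 - 0.6189i)|1⟩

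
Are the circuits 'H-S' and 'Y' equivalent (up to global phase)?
No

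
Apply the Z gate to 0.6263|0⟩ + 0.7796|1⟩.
0.6263|0⟩ - 0.7796|1⟩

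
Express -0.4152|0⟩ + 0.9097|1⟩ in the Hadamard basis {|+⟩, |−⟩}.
0.3497|+⟩ - 0.9368|−⟩

With |ψ⟩ = α|0⟩ + β|1⟩, the Hadamard-basis coefficients are ⟨+|ψ⟩ = (α + β)/√2 and ⟨−|ψ⟩ = (α − β)/√2.
Here α = -0.4152, β = 0.9097: (α + β)/√2 = 0.3497, (α − β)/√2 = -0.9368.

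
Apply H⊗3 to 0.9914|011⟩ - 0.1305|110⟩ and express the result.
0.3044|000⟩ - 0.3967|001⟩ - 0.3044|010⟩ + 0.3967|011⟩ + 0.3967|100⟩ - 0.3044|101⟩ - 0.3967|110⟩ + 0.3044|111⟩

H⊗3 gives amp(|y⟩) = (1/2√2) Σ_x (−1)^(x·y) amp(|x⟩), where x·y is the number of positions in which both x and y have a 1.
|000⟩: (0.9914 - 0.1305)/(2√2) = 0.3044
|001⟩: (-0.9914 - 0.1305)/(2√2) = -0.3967
|010⟩: (-0.9914 + 0.1305)/(2√2) = -0.3044
|011⟩: (0.9914 + 0.1305)/(2√2) = 0.3967
|100⟩: (0.9914 + 0.1305)/(2√2) = 0.3967
|101⟩: (-0.9914 + 0.1305)/(2√2) = -0.3044
|110⟩: (-0.9914 - 0.1305)/(2√2) = -0.3967
|111⟩: (0.9914 - 0.1305)/(2√2) = 0.3044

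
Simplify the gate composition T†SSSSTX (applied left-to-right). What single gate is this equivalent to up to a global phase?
X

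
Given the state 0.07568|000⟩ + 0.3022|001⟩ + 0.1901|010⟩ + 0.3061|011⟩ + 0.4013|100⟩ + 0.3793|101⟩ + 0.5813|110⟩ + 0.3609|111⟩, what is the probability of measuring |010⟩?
0.03614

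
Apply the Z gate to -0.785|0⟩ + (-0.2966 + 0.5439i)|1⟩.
-0.785|0⟩ + (0.2966 - 0.5439i)|1⟩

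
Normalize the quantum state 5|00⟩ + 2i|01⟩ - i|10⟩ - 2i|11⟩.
0.8575|00⟩ + 0.343i|01⟩ - 0.1715i|10⟩ - 0.343i|11⟩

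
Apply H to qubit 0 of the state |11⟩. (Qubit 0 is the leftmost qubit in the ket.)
1/√2|01⟩ - 1/√2|11⟩

H on qubit 0 mixes each pair of kets that differ only in qubit 0: amplitudes (a, b) of (|…0…⟩, |…1…⟩) become ((a + b)/√2, (a − b)/√2). Kets absent from the input have amplitude 0.
(|01⟩, |11⟩): (a, b) = (0, 1) → (1/√2, -1/√2)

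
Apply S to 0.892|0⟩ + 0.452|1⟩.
0.892|0⟩ + 0.452i|1⟩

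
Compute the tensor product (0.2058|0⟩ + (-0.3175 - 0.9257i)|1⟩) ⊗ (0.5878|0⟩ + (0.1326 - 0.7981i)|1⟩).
0.121|00⟩ + (0.02729 - 0.1642i)|01⟩ + (-0.1866 - 0.5441i)|10⟩ + (-0.7809 + 0.1306i)|11⟩

amp(|b₁b₂…⟩) = product of the factor amplitudes for bits b₁, b₂, …; only kets whose every factor amplitude is nonzero survive.
|00⟩: (0.2058)(0.5878) = 0.121
|01⟩: (0.2058)(0.1326 - 0.7981i) = (0.02729 - 0.1642i)
|10⟩: (-0.3175 - 0.9257i)(0.5878) = (-0.1866 - 0.5441i)
|11⟩: (-0.3175 - 0.9257i)(0.1326 - 0.7981i) = (-0.7809 + 0.1306i)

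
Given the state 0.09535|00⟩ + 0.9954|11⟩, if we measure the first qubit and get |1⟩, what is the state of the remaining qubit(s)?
|1⟩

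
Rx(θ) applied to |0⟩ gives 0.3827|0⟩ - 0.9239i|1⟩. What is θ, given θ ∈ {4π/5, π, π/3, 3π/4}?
3π/4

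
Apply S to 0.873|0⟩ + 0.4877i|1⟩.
0.873|0⟩ - 0.4877|1⟩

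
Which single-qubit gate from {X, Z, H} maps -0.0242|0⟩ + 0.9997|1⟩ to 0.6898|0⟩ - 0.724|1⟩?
H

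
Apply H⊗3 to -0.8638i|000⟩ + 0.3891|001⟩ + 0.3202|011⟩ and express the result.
(0.2508 - 0.3054i)|000⟩ + (-0.2508 - 0.3054i)|001⟩ + (0.02436 - 0.3054i)|010⟩ + (-0.02436 - 0.3054i)|011⟩ + (0.2508 - 0.3054i)|100⟩ + (-0.2508 - 0.3054i)|101⟩ + (0.02436 - 0.3054i)|110⟩ + (-0.02436 - 0.3054i)|111⟩

H⊗3 gives amp(|y⟩) = (1/2√2) Σ_x (−1)^(x·y) amp(|x⟩), where x·y is the number of positions in which both x and y have a 1.
|000⟩: (-0.8638i + 0.3891 + 0.3202)/(2√2) = (0.2508 - 0.3054i)
|001⟩: (-0.8638i - 0.3891 - 0.3202)/(2√2) = (-0.2508 - 0.3054i)
|010⟩: (-0.8638i + 0.3891 - 0.3202)/(2√2) = (0.02436 - 0.3054i)
|011⟩: (-0.8638i - 0.3891 + 0.3202)/(2√2) = (-0.02436 - 0.3054i)
|100⟩: (-0.8638i + 0.3891 + 0.3202)/(2√2) = (0.2508 - 0.3054i)
|101⟩: (-0.8638i - 0.3891 - 0.3202)/(2√2) = (-0.2508 - 0.3054i)
|110⟩: (-0.8638i + 0.3891 - 0.3202)/(2√2) = (0.02436 - 0.3054i)
|111⟩: (-0.8638i - 0.3891 + 0.3202)/(2√2) = (-0.02436 - 0.3054i)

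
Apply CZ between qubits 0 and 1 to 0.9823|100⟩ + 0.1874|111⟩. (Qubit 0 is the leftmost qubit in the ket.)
0.9823|100⟩ - 0.1874|111⟩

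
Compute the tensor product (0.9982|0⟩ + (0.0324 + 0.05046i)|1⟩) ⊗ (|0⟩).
0.9982|00⟩ + (0.0324 + 0.05046i)|10⟩

amp(|b₁b₂…⟩) = product of the factor amplitudes for bits b₁, b₂, …; only kets whose every factor amplitude is nonzero survive.
|00⟩: (0.9982)(1) = 0.9982
|10⟩: (0.0324 + 0.05046i)(1) = (0.0324 + 0.05046i)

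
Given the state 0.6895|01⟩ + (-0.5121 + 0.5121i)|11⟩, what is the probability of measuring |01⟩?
0.4754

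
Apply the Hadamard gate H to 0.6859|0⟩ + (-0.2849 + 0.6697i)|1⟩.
(0.2835 + 0.4735i)|0⟩ + (0.6865 - 0.4735i)|1⟩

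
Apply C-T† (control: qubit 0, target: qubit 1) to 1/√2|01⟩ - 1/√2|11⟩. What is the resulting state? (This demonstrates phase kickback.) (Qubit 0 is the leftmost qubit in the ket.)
1/√2|01⟩ + (-1/2 + (1/2)i)|11⟩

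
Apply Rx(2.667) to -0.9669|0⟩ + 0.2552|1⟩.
(-0.2273 - 0.248i)|0⟩ + (0.05999 + 0.9398i)|1⟩

Rx(2.667) = [[cos(θ/2), −i·sin(θ/2)], [−i·sin(θ/2), cos(θ/2)]]; θ = 2.667, cos(θ/2) ≈ 0.235076, sin(θ/2) ≈ 0.971977.
With a = amp(|0⟩) = -0.9669 and b = amp(|1⟩) = 0.2552:
new amp(|0⟩) = (0.235076)·a + (-0.971977i)·b = (-0.2273 - 0.248i)
new amp(|1⟩) = (-0.971977i)·a + (0.235076)·b = (0.05999 + 0.9398i)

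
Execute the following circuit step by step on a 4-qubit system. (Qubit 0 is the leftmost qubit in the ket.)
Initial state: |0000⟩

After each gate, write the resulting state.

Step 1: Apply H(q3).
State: 1/√2|0000⟩ + 1/√2|0001⟩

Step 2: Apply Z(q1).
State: 1/√2|0000⟩ + 1/√2|0001⟩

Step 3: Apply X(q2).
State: 1/√2|0010⟩ + 1/√2|0011⟩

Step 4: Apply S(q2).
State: (1/√2)i|0010⟩ + (1/√2)i|0011⟩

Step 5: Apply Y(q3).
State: 1/√2|0010⟩ - 1/√2|0011⟩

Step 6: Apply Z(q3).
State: 1/√2|0010⟩ + 1/√2|0011⟩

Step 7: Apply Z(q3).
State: 1/√2|0010⟩ - 1/√2|0011⟩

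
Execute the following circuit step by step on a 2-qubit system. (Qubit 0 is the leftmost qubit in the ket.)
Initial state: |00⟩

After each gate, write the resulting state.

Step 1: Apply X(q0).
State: |10⟩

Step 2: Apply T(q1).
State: |10⟩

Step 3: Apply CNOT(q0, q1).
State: |11⟩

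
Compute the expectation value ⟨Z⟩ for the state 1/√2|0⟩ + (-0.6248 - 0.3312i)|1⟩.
-0.00006848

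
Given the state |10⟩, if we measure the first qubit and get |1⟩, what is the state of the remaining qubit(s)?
|0⟩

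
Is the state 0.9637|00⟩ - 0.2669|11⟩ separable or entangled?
Entangled

Writing the state as a|00⟩ + b|01⟩ + c|10⟩ + d|11⟩, it is a product state iff ad − bc = 0.
Here (a, b, c, d) = (0.9637, 0, 0, -0.2669): ad − bc = (0.9637)(-0.2669) − (0)(0) = -0.2572 ≠ 0, so the state is entangled.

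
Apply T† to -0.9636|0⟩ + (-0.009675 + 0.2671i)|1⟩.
-0.9636|0⟩ + (0.182 + 0.1957i)|1⟩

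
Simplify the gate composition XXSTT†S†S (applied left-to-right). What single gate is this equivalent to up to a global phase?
S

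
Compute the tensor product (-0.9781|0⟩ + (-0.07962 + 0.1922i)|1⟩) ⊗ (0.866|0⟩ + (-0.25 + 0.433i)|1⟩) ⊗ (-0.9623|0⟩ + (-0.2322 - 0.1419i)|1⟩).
0.8151|000⟩ + (0.1967 + 0.1202i)|001⟩ + (-0.2353 + 0.4076i)|010⟩ + (-0.1169 + 0.06364i)|011⟩ + (0.06635 - 0.1602i)|100⟩ + (0.03963 - 0.02886i)|101⟩ + (0.06093 + 0.07941i)|110⟩ + (0.002992 + 0.02815i)|111⟩

amp(|b₁b₂…⟩) = product of the factor amplitudes for bits b₁, b₂, …; only kets whose every factor amplitude is nonzero survive.
|000⟩: (-0.9781)(0.866)(-0.9623) = 0.8151
|001⟩: (-0.9781)(0.866)(-0.2322 - 0.1419i) = (0.1967 + 0.1202i)
|010⟩: (-0.9781)(-0.25 + 0.433i)(-0.9623) = (-0.2353 + 0.4076i)
|011⟩: (-0.9781)(-0.25 + 0.433i)(-0.2322 - 0.1419i) = (-0.1169 + 0.06364i)
|100⟩: (-0.07962 + 0.1922i)(0.866)(-0.9623) = (0.06635 - 0.1602i)
|101⟩: (-0.07962 + 0.1922i)(0.866)(-0.2322 - 0.1419i) = (0.03963 - 0.02886i)
|110⟩: (-0.07962 + 0.1922i)(-0.25 + 0.433i)(-0.9623) = (0.06093 + 0.07941i)
|111⟩: (-0.07962 + 0.1922i)(-0.25 + 0.433i)(-0.2322 - 0.1419i) = (0.002992 + 0.02815i)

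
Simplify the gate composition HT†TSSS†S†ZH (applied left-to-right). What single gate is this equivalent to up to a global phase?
X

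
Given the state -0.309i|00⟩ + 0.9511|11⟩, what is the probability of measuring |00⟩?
0.09548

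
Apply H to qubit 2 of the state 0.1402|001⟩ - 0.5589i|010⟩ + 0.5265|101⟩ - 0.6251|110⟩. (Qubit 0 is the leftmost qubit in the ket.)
0.09914|000⟩ - 0.09914|001⟩ - 0.3952i|010⟩ - 0.3952i|011⟩ + 0.3723|100⟩ - 0.3723|101⟩ - 0.442|110⟩ - 0.442|111⟩

H on qubit 2 mixes each pair of kets that differ only in qubit 2: amplitudes (a, b) of (|…0…⟩, |…1…⟩) become ((a + b)/√2, (a − b)/√2). Kets absent from the input have amplitude 0.
(|000⟩, |001⟩): (a, b) = (0, 0.1402) → (0.09914, -0.09914)
(|010⟩, |011⟩): (a, b) = (-0.5589i, 0) → (-0.3952i, -0.3952i)
(|100⟩, |101⟩): (a, b) = (0, 0.5265) → (0.3723, -0.3723)
(|110⟩, |111⟩): (a, b) = (-0.6251, 0) → (-0.442, -0.442)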